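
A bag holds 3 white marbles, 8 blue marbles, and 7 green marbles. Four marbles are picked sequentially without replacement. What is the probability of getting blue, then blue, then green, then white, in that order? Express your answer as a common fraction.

Multiply the probability of each draw given the previous ones:
P = 8/18 × 7/17 × 7/16 × 3/15 = 1176/73440 = 49/3060.

49/3060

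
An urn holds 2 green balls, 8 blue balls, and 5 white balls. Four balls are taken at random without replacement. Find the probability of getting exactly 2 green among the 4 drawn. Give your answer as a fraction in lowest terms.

One ordering (green drawn first) has probability 2/15 × 1/14 × 13/13 × 12/12 = 312/32760 = 1/105.
There are C(4,2) = 6 such orderings, each equally likely, so P = 6 × 1/105 = 2/35.

2/35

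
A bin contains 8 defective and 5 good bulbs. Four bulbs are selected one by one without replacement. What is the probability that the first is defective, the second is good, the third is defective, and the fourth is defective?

14/143

Each draw changes the counts, so multiply the conditional probabilities along the sequence:
P = 8/13 × 5/12 × 7/11 × 6/10 = 1680/17160 = 14/143.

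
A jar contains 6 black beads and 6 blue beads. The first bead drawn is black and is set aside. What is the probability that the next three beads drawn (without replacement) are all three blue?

After the first draw, 6 of the remaining 11 beads are blue.
P = 6/11 × 5/10 × 4/9 = 120/990 = 4/33.

4/33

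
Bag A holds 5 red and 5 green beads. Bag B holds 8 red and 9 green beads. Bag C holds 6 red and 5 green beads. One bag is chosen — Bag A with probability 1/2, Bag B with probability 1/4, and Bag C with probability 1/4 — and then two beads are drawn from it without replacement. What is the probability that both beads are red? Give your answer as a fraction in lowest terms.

3107/13464

From Bag A: P(both red) = (5/10)(4/9) = 2/9.
From Bag B: P(both red) = (8/17)(7/16) = 7/34.
From Bag C: P(both red) = (6/11)(5/10) = 3/11.
Total probability = (1/2)(2/9) + (1/4)(7/34) + (1/4)(3/11) = 3107/13464.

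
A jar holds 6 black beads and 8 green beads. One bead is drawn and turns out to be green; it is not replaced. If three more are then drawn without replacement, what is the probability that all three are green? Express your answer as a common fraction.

35/286

With the first bead removed, 7 green remain out of 13.
P = 7/13 × 6/12 × 5/11 = 210/1716 = 35/286.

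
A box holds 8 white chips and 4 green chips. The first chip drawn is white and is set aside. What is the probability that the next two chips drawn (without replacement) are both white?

21/55

With the first chip removed, 7 white remain out of 11.
P = 7/11 × 6/10 = 42/110 = 21/55.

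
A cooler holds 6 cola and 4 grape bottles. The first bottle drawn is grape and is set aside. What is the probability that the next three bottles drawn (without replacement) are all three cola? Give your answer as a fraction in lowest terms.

With the first bottle removed, 6 cola remain out of 9.
P = 6/9 × 5/8 × 4/7 = 120/504 = 5/21.

5/21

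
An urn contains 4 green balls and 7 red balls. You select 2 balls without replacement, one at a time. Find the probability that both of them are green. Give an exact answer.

P = 4/11 × 3/10 = 12/110 = 6/55.

6/55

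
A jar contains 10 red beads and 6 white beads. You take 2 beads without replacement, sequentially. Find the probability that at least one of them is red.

P(no red) = 6/16 × 5/15 = 30/240 = 1/8.
P(at least one) = 1 − 1/8 = 7/8.

7/8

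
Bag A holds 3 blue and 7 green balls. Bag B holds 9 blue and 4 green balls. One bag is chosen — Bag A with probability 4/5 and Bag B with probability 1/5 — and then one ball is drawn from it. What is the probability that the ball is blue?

123/325

From Bag A: P(blue) = 3/10.
From Bag B: P(blue) = 9/13.
Total probability = (4/5)(3/10) + (1/5)(9/13) = 123/325.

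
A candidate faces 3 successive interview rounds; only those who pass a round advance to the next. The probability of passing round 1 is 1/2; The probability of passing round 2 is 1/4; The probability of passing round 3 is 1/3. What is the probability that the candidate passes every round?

Each stage is reached only if all earlier stages succeed, so
P = 1/2 × 1/4 × 1/3 = 1/24.

1/24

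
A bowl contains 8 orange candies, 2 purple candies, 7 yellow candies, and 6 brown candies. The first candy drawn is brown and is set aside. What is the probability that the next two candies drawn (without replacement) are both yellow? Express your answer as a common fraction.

With the first candy removed, 7 yellow remain out of 22.
P = 7/22 × 6/21 = 42/462 = 1/11.

1/11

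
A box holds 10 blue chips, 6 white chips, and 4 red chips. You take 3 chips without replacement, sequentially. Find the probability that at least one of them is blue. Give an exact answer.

P(no blue) = 10/20 × 9/19 × 8/18 = 720/6840 = 2/19.
P(at least one) = 1 − 2/19 = 17/19.

17/19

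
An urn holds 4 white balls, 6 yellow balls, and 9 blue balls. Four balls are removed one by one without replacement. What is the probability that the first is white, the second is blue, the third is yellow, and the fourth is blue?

6/323

Chain rule:
P = 4/19 × 9/18 × 6/17 × 8/16 = 1728/93024 = 6/323.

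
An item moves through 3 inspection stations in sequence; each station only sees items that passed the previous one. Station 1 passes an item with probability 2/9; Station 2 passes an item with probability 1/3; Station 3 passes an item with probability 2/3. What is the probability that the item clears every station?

4/81

The events are sequential, so multiply the conditional probabilities:
P = 2/9 × 1/3 × 2/3 = 4/81.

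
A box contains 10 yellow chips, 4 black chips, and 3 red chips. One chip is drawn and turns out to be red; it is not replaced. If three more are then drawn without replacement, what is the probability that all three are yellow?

After the first draw, 10 of the remaining 16 chips are yellow.
P = 10/16 × 9/15 × 8/14 = 720/3360 = 3/14.

3/14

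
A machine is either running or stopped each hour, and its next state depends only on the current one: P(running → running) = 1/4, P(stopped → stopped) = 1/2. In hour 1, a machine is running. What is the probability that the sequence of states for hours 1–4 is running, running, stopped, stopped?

3/32

Hour 1 is given. For each transition, use the conditional probability from the current state:
P(running | running) = 1/4; P(stopped | running) = 3/4; P(stopped | stopped) = 1/2.
P = 1/4 × 3/4 × 1/2 = 3/32.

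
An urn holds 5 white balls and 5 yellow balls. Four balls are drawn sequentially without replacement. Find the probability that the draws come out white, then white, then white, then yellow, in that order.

Multiply the probability of each draw given the previous ones:
P = 5/10 × 4/9 × 3/8 × 5/7 = 300/5040 = 5/84.

5/84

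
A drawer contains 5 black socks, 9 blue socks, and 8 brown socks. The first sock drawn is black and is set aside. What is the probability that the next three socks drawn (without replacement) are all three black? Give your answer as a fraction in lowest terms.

2/665

After the first draw, 4 of the remaining 21 socks are black.
P = 4/21 × 3/20 × 2/19 = 24/7980 = 2/665.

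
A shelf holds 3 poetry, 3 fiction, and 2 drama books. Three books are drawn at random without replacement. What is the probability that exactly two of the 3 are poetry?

One ordering (poetry drawn first) has probability 3/8 × 2/7 × 5/6 = 30/336 = 5/56.
There are C(3,2) = 3 such orderings, each equally likely, so P = 3 × 5/56 = 15/56.

15/56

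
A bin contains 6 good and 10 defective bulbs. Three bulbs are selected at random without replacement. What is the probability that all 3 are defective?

P(every draw is defective) = 10/16 × 9/15 × 8/14 = 720/3360 = 3/14.

3/14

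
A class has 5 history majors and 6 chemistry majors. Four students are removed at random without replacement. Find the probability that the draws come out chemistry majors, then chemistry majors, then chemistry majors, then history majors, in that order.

5/66

Multiply the probability of each draw given the previous ones:
P = 6/11 × 5/10 × 4/9 × 5/8 = 600/7920 = 5/66.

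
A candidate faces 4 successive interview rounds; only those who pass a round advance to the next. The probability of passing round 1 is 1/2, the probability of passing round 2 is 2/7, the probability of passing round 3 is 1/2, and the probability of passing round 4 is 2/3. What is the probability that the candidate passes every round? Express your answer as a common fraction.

1/21

The events are sequential, so multiply the conditional probabilities:
P = 1/2 × 2/7 × 1/2 × 2/3 = 4/84 = 1/21.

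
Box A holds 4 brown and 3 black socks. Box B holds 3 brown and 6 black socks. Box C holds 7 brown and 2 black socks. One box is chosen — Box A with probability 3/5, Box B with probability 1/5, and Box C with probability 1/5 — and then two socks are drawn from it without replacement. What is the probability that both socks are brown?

32/105

From Box A: P(both brown) = (4/7)(3/6) = 2/7.
From Box B: P(both brown) = (3/9)(2/8) = 1/12.
From Box C: P(both brown) = (7/9)(6/8) = 7/12.
Total probability = (3/5)(2/7) + (1/5)(1/12) + (1/5)(7/12) = 32/105.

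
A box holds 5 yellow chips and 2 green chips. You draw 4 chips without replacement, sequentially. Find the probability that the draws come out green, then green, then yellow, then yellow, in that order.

1/21

Each draw changes the counts, so multiply the conditional probabilities along the sequence:
P = 2/7 × 1/6 × 5/5 × 4/4 = 40/840 = 1/21.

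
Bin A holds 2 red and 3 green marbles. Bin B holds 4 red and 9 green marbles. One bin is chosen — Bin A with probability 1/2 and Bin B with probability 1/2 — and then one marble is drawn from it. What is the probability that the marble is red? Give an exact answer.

From Bin A: P(red) = 2/5.
From Bin B: P(red) = 4/13.
Total probability = (1/2)(2/5) + (1/2)(4/13) = 23/65.

23/65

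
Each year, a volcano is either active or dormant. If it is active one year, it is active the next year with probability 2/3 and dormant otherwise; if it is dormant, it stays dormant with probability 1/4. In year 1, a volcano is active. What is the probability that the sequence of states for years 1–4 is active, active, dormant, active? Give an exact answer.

Year 1 is given. For each transition, use the conditional probability from the current state:
P(active | active) = 2/3; P(dormant | active) = 1/3; P(active | dormant) = 3/4.
P = 2/3 × 1/3 × 3/4 = 6/36 = 1/6.

1/6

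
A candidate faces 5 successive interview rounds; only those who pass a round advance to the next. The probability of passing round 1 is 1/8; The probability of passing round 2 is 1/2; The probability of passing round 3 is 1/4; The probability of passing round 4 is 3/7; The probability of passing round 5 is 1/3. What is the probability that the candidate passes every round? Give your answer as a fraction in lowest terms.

1/448

The events are sequential, so multiply the conditional probabilities:
P = 1/8 × 1/2 × 1/4 × 3/7 × 1/3 = 3/1344 = 1/448.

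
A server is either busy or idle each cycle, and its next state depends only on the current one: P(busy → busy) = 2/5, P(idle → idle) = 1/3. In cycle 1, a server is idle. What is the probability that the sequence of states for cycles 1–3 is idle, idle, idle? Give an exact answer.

Cycle 1 is given. For each transition, use the conditional probability from the current state:
P(idle | idle) = 1/3; P(idle | idle) = 1/3.
P = 1/3 × 1/3 = 1/9.

1/9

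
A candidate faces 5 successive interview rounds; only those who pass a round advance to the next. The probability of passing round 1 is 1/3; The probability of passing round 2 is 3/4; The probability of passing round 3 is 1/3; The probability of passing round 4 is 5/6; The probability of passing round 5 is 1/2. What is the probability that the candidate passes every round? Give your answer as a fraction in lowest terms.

The events are sequential, so multiply the conditional probabilities:
P = 1/3 × 3/4 × 1/3 × 5/6 × 1/2 = 15/432 = 5/144.

5/144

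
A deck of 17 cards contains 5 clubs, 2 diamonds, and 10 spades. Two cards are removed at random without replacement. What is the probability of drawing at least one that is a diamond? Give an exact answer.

P(no diamonds) = 15/17 × 14/16 = 210/272 = 105/136.
P(at least one) = 1 − 105/136 = 31/136.

31/136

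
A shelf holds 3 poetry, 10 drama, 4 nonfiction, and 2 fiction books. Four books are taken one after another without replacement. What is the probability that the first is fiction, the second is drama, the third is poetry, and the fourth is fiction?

5/7752

Each draw changes the counts, so multiply the conditional probabilities along the sequence:
P = 2/19 × 10/18 × 3/17 × 1/16 = 60/93024 = 5/7752.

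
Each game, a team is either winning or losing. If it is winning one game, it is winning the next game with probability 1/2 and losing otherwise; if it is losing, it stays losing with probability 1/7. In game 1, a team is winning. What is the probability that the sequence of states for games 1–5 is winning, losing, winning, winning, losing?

3/28

Game 1 is given. For each transition, use the conditional probability from the current state:
P(losing | winning) = 1/2; P(winning | losing) = 6/7; P(winning | winning) = 1/2; P(losing | winning) = 1/2.
P = 1/2 × 6/7 × 1/2 × 1/2 = 6/56 = 3/28.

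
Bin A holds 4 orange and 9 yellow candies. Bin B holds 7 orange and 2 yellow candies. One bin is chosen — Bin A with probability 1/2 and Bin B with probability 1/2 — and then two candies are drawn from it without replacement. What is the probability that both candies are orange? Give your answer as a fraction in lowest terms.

From Bin A: P(both orange) = (4/13)(3/12) = 1/13.
From Bin B: P(both orange) = (7/9)(6/8) = 7/12.
Total probability = (1/2)(1/13) + (1/2)(7/12) = 103/312.

103/312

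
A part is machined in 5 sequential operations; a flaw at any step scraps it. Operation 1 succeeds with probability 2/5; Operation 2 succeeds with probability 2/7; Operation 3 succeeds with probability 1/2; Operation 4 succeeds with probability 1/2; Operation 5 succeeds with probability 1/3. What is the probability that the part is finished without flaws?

1/105

Each stage is reached only if all earlier stages succeed, so
P = 2/5 × 2/7 × 1/2 × 1/2 × 1/3 = 4/420 = 1/105.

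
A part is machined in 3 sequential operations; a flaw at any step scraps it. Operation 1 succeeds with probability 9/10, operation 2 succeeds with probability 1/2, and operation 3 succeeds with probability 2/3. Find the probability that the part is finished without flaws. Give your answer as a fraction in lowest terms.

3/10

Multiplying along the chain,
P = 9/10 × 1/2 × 2/3 = 18/60 = 3/10.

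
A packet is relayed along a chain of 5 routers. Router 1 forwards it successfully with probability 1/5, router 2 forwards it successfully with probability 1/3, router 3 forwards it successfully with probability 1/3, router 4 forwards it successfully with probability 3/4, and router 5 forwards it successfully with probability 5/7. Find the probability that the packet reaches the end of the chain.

Multiplying along the chain,
P = 1/5 × 1/3 × 1/3 × 3/4 × 5/7 = 15/1260 = 1/84.

1/84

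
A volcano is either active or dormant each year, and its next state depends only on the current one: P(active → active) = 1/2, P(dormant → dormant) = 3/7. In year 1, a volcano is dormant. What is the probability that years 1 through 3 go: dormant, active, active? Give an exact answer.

Year 1 is given. For each transition, use the conditional probability from the current state:
P(active | dormant) = 4/7; P(active | active) = 1/2.
P = 4/7 × 1/2 = 4/14 = 2/7.

2/7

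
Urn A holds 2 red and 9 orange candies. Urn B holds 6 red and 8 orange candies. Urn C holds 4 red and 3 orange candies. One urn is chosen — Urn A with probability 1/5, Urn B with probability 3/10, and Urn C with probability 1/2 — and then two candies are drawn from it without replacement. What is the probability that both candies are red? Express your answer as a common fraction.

From Urn A: P(both red) = (2/11)(1/10) = 1/55.
From Urn B: P(both red) = (6/14)(5/13) = 15/91.
From Urn C: P(both red) = (4/7)(3/6) = 2/7.
Total probability = (1/5)(1/55) + (3/10)(15/91) + (1/2)(2/7) = 1401/7150.

1401/7150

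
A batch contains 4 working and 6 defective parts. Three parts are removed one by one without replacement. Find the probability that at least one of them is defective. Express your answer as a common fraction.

29/30

P(no defective) = 4/10 × 3/9 × 2/8 = 24/720 = 1/30.
P(at least one) = 1 − 1/30 = 29/30.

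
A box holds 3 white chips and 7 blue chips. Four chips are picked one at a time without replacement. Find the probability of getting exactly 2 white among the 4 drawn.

One ordering (white drawn first) has probability 3/10 × 2/9 × 7/8 × 6/7 = 252/5040 = 1/20.
There are C(4,2) = 6 such orderings, each equally likely, so P = 6 × 1/20 = 3/10.

3/10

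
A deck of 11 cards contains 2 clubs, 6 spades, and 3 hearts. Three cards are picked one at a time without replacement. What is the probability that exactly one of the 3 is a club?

24/55

One ordering (a club drawn first) has probability 2/11 × 9/10 × 8/9 = 144/990 = 8/55.
There are C(3,1) = 3 such orderings, each equally likely, so P = 3 × 8/55 = 24/55.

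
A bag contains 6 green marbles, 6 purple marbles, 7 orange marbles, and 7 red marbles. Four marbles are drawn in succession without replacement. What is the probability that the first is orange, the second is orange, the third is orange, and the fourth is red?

Each draw changes the counts, so multiply the conditional probabilities along the sequence:
P = 7/26 × 6/25 × 5/24 × 7/23 = 1470/358800 = 49/11960.

49/11960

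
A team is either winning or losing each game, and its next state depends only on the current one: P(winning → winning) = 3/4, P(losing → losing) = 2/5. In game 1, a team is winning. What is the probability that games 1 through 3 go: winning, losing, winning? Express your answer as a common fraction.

Game 1 is given. For each transition, use the conditional probability from the current state:
P(losing | winning) = 1/4; P(winning | losing) = 3/5.
P = 1/4 × 3/5 = 3/20.

3/20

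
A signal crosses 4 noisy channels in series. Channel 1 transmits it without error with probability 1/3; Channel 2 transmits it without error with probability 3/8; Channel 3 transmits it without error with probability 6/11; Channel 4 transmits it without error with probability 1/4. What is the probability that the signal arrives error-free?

3/176

Each stage is reached only if all earlier stages succeed, so
P = 1/3 × 3/8 × 6/11 × 1/4 = 18/1056 = 3/176.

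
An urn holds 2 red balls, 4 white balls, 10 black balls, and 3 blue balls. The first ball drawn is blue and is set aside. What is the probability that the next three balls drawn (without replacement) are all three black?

After the first draw, 10 of the remaining 18 balls are black.
P = 10/18 × 9/17 × 8/16 = 720/4896 = 5/34.

5/34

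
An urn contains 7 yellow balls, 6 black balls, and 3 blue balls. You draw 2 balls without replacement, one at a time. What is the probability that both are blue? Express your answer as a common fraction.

1/40

P = 3/16 × 2/15 = 6/240 = 1/40.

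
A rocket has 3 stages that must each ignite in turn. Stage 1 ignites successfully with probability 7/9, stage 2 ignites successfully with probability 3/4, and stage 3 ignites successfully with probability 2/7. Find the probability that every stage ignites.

The events are sequential, so multiply the conditional probabilities:
P = 7/9 × 3/4 × 2/7 = 42/252 = 1/6.

1/6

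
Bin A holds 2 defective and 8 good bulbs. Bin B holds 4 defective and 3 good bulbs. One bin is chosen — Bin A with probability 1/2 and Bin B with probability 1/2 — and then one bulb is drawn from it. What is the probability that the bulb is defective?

27/70

From Bin A: P(defective) = 2/10.
From Bin B: P(defective) = 4/7.
Total probability = (1/2)(2/10) + (1/2)(4/7) = 27/70.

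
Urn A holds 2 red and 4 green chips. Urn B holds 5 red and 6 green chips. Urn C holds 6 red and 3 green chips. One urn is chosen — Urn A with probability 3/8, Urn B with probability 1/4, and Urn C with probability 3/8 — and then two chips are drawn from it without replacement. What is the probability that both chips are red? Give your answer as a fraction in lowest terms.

From Urn A: P(both red) = (2/6)(1/5) = 1/15.
From Urn B: P(both red) = (5/11)(4/10) = 2/11.
From Urn C: P(both red) = (6/9)(5/8) = 5/12.
Total probability = (3/8)(1/15) + (1/4)(2/11) + (3/8)(5/12) = 399/1760.

399/1760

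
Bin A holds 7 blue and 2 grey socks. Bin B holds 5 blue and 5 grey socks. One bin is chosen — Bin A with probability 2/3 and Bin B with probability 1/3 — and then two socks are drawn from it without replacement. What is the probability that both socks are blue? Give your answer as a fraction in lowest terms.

25/54

From Bin A: P(both blue) = (7/9)(6/8) = 7/12.
From Bin B: P(both blue) = (5/10)(4/9) = 2/9.
Total probability = (2/3)(7/12) + (1/3)(2/9) = 25/54.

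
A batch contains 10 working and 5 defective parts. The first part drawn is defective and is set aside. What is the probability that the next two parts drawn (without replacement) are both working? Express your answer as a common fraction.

45/91

After the first draw, 10 of the remaining 14 parts are working.
P = 10/14 × 9/13 = 90/182 = 45/91.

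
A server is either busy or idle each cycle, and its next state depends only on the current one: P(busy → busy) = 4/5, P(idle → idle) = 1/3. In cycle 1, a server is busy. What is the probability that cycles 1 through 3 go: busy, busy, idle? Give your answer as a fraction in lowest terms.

Cycle 1 is given. For each transition, use the conditional probability from the current state:
P(busy | busy) = 4/5; P(idle | busy) = 1/5.
P = 4/5 × 1/5 = 4/25.

4/25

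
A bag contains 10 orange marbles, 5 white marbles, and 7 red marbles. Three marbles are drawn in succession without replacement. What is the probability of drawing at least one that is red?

31/44

P(no red) = 15/22 × 14/21 × 13/20 = 2730/9240 = 13/44.
P(at least one) = 1 − 13/44 = 31/44.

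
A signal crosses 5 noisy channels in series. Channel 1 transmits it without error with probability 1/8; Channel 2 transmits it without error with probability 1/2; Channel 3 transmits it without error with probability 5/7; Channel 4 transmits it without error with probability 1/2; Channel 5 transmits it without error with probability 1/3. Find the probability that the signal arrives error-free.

Each stage is reached only if all earlier stages succeed, so
P = 1/8 × 1/2 × 5/7 × 1/2 × 1/3 = 5/672.

5/672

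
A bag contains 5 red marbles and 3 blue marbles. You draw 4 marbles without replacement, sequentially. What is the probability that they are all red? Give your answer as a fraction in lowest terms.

P(all red) = 5/8 × 4/7 × 3/6 × 2/5 = 120/1680 = 1/14.

1/14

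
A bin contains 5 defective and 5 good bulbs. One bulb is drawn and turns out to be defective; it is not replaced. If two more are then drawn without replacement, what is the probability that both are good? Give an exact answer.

After the first draw, 5 of the remaining 9 bulbs are good.
P = 5/9 × 4/8 = 20/72 = 5/18.

5/18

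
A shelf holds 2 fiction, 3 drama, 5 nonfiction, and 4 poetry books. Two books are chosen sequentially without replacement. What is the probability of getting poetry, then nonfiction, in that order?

Chain rule:
P = 4/14 × 5/13 = 20/182 = 10/91.

10/91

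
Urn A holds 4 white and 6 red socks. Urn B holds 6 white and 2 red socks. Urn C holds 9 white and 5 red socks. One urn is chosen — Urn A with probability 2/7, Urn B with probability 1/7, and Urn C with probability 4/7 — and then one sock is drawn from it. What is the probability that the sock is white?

From Urn A: P(white) = 4/10.
From Urn B: P(white) = 6/8.
From Urn C: P(white) = 9/14.
Total probability = (2/7)(4/10) + (1/7)(6/8) + (4/7)(9/14) = 577/980.

577/980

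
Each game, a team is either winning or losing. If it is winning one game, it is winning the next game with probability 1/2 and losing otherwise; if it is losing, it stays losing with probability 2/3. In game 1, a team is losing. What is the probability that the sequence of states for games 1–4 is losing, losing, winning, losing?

1/9

Game 1 is given. For each transition, use the conditional probability from the current state:
P(losing | losing) = 2/3; P(winning | losing) = 1/3; P(losing | winning) = 1/2.
P = 2/3 × 1/3 × 1/2 = 2/18 = 1/9.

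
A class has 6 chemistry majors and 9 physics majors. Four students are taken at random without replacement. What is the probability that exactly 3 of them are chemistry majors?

One ordering (chemistry majors drawn first) has probability 6/15 × 5/14 × 4/13 × 9/12 = 1080/32760 = 3/91.
There are C(4,3) = 4 such orderings, each equally likely, so P = 4 × 3/91 = 12/91.

12/91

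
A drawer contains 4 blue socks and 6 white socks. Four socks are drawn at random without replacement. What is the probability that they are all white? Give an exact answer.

1/14

P(all white) = 6/10 × 5/9 × 4/8 × 3/7 = 360/5040 = 1/14.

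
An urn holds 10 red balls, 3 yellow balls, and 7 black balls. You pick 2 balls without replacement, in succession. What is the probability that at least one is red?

P(no red) = 10/20 × 9/19 = 90/380 = 9/38.
P(at least one) = 1 − 9/38 = 29/38.

29/38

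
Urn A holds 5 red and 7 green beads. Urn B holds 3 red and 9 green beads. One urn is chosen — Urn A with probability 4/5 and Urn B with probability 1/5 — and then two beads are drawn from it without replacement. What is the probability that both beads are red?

43/330

From Urn A: P(both red) = (5/12)(4/11) = 5/33.
From Urn B: P(both red) = (3/12)(2/11) = 1/22.
Total probability = (4/5)(5/33) + (1/5)(1/22) = 43/330.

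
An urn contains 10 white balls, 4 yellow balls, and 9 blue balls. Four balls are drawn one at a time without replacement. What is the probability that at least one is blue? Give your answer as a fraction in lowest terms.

102/115

P(no blue) = 14/23 × 13/22 × 12/21 × 11/20 = 24024/212520 = 13/115.
P(at least one) = 1 − 13/115 = 102/115.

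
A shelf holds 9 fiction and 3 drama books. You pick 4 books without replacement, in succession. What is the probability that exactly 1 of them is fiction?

1/55

One ordering (fiction drawn first) has probability 9/12 × 3/11 × 2/10 × 1/9 = 54/11880 = 1/220.
There are C(4,1) = 4 such orderings, each equally likely, so P = 4 × 1/220 = 1/55.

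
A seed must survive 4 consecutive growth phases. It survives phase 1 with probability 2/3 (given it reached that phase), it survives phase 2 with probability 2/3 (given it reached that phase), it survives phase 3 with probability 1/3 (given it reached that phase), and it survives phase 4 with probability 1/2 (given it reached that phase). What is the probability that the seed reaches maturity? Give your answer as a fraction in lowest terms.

2/27

The events are sequential, so multiply the conditional probabilities:
P = 2/3 × 2/3 × 1/3 × 1/2 = 4/54 = 2/27.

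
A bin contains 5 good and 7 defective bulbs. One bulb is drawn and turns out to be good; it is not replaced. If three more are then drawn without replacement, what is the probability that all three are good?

With the first bulb removed, 4 good remain out of 11.
P = 4/11 × 3/10 × 2/9 = 24/990 = 4/165.

4/165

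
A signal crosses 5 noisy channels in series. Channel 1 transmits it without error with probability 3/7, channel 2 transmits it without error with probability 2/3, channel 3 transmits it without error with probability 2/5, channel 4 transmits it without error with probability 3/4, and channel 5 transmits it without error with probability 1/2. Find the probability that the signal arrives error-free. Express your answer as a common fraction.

3/70

The events are sequential, so multiply the conditional probabilities:
P = 3/7 × 2/3 × 2/5 × 3/4 × 1/2 = 36/840 = 3/70.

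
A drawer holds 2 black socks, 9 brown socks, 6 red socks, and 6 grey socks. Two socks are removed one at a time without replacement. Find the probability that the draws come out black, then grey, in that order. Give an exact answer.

6/253

Chain rule:
P = 2/23 × 6/22 = 12/506 = 6/253.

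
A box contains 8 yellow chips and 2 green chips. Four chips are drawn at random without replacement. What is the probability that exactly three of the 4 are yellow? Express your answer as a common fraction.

8/15

One ordering (yellow drawn first) has probability 8/10 × 7/9 × 6/8 × 2/7 = 672/5040 = 2/15.
There are C(4,3) = 4 such orderings, each equally likely, so P = 4 × 2/15 = 8/15.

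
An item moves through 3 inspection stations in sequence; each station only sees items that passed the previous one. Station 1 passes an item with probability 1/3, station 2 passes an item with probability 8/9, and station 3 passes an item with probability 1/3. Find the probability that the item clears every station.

The events are sequential, so multiply the conditional probabilities:
P = 1/3 × 8/9 × 1/3 = 8/81.

8/81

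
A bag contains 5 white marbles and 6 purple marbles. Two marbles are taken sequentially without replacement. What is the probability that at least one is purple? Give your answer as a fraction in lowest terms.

P(no purple) = 5/11 × 4/10 = 20/110 = 2/11.
P(at least one) = 1 − 2/11 = 9/11.

9/11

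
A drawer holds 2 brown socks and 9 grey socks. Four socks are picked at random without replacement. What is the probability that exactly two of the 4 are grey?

One ordering (grey drawn first) has probability 9/11 × 8/10 × 2/9 × 1/8 = 144/7920 = 1/55.
There are C(4,2) = 6 such orderings, each equally likely, so P = 6 × 1/55 = 6/55.

6/55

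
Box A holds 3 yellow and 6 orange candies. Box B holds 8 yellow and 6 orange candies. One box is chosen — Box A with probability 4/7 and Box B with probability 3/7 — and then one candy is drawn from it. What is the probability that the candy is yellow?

64/147

From Box A: P(yellow) = 3/9.
From Box B: P(yellow) = 8/14.
Total probability = (4/7)(3/9) + (3/7)(8/14) = 64/147.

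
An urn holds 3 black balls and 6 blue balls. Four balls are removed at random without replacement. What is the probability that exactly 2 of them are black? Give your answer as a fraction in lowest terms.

One ordering (black drawn first) has probability 3/9 × 2/8 × 6/7 × 5/6 = 180/3024 = 5/84.
There are C(4,2) = 6 such orderings, each equally likely, so P = 6 × 5/84 = 5/14.

5/14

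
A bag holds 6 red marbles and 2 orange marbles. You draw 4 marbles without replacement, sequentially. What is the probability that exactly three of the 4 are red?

One ordering (red drawn first) has probability 6/8 × 5/7 × 4/6 × 2/5 = 240/1680 = 1/7.
There are C(4,3) = 4 such orderings, each equally likely, so P = 4 × 1/7 = 4/7.

4/7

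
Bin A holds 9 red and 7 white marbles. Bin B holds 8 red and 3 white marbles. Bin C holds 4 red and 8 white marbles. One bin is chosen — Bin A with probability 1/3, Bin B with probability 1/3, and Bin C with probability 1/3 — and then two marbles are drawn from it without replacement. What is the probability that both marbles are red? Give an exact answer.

From Bin A: P(both red) = (9/16)(8/15) = 3/10.
From Bin B: P(both red) = (8/11)(7/10) = 28/55.
From Bin C: P(both red) = (4/12)(3/11) = 1/11.
Total probability = (1/3)(3/10) + (1/3)(28/55) + (1/3)(1/11) = 3/10.

3/10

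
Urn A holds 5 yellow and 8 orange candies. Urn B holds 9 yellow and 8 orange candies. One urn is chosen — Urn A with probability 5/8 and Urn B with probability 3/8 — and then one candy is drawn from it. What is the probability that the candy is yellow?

From Urn A: P(yellow) = 5/13.
From Urn B: P(yellow) = 9/17.
Total probability = (5/8)(5/13) + (3/8)(9/17) = 97/221.

97/221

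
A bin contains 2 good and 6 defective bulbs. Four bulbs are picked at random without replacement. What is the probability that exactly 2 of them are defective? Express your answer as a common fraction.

One ordering (defective drawn first) has probability 6/8 × 5/7 × 2/6 × 1/5 = 60/1680 = 1/28.
There are C(4,2) = 6 such orderings, each equally likely, so P = 6 × 1/28 = 3/14.

3/14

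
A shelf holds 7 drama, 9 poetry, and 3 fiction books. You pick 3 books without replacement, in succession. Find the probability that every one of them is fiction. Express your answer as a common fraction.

1/969

P = 3/19 × 2/18 × 1/17 = 6/5814 = 1/969.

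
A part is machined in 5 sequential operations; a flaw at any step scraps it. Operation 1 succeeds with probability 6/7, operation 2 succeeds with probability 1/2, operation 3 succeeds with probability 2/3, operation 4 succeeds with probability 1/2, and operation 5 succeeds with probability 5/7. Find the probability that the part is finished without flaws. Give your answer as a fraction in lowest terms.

5/49

Multiplying along the chain,
P = 6/7 × 1/2 × 2/3 × 1/2 × 5/7 = 60/588 = 5/49.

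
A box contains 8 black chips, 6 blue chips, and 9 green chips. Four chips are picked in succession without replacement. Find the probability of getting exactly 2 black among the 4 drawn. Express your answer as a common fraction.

84/253

One ordering (black drawn first) has probability 8/23 × 7/22 × 15/21 × 14/20 = 11760/212520 = 14/253.
There are C(4,2) = 6 such orderings, each equally likely, so P = 6 × 14/253 = 84/253.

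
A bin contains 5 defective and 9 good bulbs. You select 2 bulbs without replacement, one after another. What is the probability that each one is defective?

P(all defective) = 5/14 × 4/13 = 20/182 = 10/91.

10/91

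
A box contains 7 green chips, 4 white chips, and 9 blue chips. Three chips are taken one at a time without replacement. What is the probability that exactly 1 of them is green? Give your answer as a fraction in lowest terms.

One ordering (green drawn first) has probability 7/20 × 13/19 × 12/18 = 1092/6840 = 91/570.
There are C(3,1) = 3 such orderings, each equally likely, so P = 3 × 91/570 = 91/190.

91/190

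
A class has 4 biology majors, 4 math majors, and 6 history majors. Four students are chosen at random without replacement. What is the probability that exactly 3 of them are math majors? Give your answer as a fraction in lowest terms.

One ordering (math majors drawn first) has probability 4/14 × 3/13 × 2/12 × 10/11 = 240/24024 = 10/1001.
There are C(4,3) = 4 such orderings, each equally likely, so P = 4 × 10/1001 = 40/1001.

40/1001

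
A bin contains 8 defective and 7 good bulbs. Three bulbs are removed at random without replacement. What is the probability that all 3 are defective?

P(every draw is defective) = 8/15 × 7/14 × 6/13 = 336/2730 = 8/65.

8/65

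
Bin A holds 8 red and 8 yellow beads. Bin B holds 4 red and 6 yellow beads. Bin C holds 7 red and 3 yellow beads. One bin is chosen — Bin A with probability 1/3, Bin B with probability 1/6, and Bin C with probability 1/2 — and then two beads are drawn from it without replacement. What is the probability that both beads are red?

From Bin A: P(both red) = (8/16)(7/15) = 7/30.
From Bin B: P(both red) = (4/10)(3/9) = 2/15.
From Bin C: P(both red) = (7/10)(6/9) = 7/15.
Total probability = (1/3)(7/30) + (1/6)(2/15) + (1/2)(7/15) = 1/3.

1/3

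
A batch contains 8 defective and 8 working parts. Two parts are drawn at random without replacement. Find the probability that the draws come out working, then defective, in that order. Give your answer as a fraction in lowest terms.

4/15

Each draw changes the counts, so multiply the conditional probabilities along the sequence:
P = 8/16 × 8/15 = 64/240 = 4/15.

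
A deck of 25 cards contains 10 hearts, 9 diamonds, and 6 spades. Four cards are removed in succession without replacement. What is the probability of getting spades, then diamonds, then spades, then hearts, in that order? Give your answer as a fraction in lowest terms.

Each draw changes the counts, so multiply the conditional probabilities along the sequence:
P = 6/25 × 9/24 × 5/23 × 10/22 = 2700/303600 = 9/1012.

9/1012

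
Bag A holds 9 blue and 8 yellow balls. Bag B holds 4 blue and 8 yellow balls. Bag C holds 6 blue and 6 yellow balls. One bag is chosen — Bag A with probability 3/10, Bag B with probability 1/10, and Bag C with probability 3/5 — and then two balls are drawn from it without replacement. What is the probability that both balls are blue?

From Bag A: P(both blue) = (9/17)(8/16) = 9/34.
From Bag B: P(both blue) = (4/12)(3/11) = 1/11.
From Bag C: P(both blue) = (6/12)(5/11) = 5/22.
Total probability = (3/10)(9/34) + (1/10)(1/11) + (3/5)(5/22) = 841/3740.

841/3740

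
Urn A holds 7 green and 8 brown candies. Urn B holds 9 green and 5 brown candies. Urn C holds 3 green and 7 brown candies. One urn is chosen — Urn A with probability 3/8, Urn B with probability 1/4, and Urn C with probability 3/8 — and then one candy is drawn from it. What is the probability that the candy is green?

251/560

From Urn A: P(green) = 7/15.
From Urn B: P(green) = 9/14.
From Urn C: P(green) = 3/10.
Total probability = (3/8)(7/15) + (1/4)(9/14) + (3/8)(3/10) = 251/560.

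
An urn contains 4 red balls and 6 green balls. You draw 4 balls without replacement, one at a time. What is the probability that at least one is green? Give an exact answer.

P(no green) = 4/10 × 3/9 × 2/8 × 1/7 = 24/5040 = 1/210.
P(at least one) = 1 − 1/210 = 209/210.

209/210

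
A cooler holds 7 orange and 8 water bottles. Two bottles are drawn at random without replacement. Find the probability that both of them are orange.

1/5

P(all orange) = 7/15 × 6/14 = 42/210 = 1/5.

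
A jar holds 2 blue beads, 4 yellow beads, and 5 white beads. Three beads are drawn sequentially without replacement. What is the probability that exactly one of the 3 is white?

One ordering (white drawn first) has probability 5/11 × 6/10 × 5/9 = 150/990 = 5/33.
There are C(3,1) = 3 such orderings, each equally likely, so P = 3 × 5/33 = 5/11.

5/11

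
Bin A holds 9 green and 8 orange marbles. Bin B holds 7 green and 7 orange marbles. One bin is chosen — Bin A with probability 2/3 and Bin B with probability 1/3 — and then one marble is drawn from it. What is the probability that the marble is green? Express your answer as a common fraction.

From Bin A: P(green) = 9/17.
From Bin B: P(green) = 7/14.
Total probability = (2/3)(9/17) + (1/3)(7/14) = 53/102.

53/102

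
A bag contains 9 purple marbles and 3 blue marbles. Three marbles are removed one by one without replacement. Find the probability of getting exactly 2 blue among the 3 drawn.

One ordering (blue drawn first) has probability 3/12 × 2/11 × 9/10 = 54/1320 = 9/220.
There are C(3,2) = 3 such orderings, each equally likely, so P = 3 × 9/220 = 27/220.

27/220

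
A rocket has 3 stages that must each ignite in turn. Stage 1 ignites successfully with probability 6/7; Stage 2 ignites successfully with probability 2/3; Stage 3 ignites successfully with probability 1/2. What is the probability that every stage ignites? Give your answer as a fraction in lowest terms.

2/7

The events are sequential, so multiply the conditional probabilities:
P = 6/7 × 2/3 × 1/2 = 12/42 = 2/7.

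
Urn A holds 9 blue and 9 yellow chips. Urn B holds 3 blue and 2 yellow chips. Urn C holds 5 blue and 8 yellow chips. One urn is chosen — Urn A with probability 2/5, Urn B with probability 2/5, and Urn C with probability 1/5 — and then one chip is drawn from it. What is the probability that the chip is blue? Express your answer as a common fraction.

From Urn A: P(blue) = 9/18.
From Urn B: P(blue) = 3/5.
From Urn C: P(blue) = 5/13.
Total probability = (2/5)(9/18) + (2/5)(3/5) + (1/5)(5/13) = 168/325.

168/325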